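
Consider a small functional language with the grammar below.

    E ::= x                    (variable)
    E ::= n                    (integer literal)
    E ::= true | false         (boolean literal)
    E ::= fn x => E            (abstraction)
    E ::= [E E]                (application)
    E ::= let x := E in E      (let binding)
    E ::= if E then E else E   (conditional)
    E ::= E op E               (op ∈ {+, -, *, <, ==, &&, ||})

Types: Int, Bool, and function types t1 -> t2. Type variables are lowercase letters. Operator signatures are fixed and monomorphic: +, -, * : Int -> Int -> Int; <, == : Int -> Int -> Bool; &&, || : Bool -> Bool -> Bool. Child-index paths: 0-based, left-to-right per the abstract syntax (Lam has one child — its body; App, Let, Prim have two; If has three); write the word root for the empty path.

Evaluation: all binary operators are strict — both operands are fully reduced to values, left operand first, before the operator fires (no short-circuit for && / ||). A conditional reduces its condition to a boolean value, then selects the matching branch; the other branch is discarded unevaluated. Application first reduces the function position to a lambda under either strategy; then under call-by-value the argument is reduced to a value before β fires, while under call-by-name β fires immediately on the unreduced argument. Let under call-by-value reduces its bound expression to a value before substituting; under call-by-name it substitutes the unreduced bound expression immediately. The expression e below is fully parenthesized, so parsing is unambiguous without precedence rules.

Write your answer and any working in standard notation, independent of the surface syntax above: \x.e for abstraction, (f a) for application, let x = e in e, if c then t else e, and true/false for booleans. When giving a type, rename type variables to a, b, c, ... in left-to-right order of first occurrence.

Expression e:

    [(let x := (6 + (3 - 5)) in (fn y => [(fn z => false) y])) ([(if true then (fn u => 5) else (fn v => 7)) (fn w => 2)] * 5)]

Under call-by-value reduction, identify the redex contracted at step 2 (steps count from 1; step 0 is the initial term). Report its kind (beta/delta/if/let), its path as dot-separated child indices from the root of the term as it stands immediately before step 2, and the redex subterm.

Answer: delta at 0.0 : (6 + -2)

Working:
step 0: ((let x = (6 + (3 - 5)) in (\y.((\z.false) y))) (((if true then (\u.5) else (\v.7)) (\w.2)) * 5))
step 1: [delta@0.0.1] ((let x = (6 + -2) in (\y.((\z.false) y))) (((if true then (\u.5) else (\v.7)) (\w.2)) * 5))
step 2: [delta@0.0] ((let x = 4 in (\y.((\z.false) y))) (((if true then (\u.5) else (\v.7)) (\w.2)) * 5))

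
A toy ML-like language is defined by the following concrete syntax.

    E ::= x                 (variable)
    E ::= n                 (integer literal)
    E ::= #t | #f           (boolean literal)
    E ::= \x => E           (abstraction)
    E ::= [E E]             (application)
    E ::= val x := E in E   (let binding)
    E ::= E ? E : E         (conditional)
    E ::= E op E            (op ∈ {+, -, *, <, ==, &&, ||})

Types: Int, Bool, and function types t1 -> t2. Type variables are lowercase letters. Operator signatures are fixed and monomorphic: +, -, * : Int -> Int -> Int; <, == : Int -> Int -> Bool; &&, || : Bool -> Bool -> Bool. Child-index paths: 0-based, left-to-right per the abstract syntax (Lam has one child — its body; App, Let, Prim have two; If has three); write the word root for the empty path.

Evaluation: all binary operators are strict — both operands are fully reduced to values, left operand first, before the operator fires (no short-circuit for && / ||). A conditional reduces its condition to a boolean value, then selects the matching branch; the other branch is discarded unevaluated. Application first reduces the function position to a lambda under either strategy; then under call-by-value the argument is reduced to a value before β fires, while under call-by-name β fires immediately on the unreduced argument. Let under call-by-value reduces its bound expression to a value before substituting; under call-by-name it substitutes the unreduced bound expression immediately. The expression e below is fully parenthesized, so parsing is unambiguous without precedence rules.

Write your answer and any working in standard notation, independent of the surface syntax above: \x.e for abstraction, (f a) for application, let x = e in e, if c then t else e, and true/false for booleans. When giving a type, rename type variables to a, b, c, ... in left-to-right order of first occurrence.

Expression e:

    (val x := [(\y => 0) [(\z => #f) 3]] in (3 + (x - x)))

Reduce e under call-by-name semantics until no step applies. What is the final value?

Answer: 3

Working:
step 0: (let x = ((\y.0) ((\z.false) 3)) in (3 + (x - x)))
step 1: [let@root] (3 + (((\y.0) ((\z.false) 3)) - ((\y.0) ((\z.false) 3))))
step 2: [beta@1.0] (3 + (0 - ((\y.0) ((\z.false) 3))))
step 3: [beta@1.1] (3 + (0 - 0))
step 4: [delta@1] (3 + 0)
step 5: [delta@root] 3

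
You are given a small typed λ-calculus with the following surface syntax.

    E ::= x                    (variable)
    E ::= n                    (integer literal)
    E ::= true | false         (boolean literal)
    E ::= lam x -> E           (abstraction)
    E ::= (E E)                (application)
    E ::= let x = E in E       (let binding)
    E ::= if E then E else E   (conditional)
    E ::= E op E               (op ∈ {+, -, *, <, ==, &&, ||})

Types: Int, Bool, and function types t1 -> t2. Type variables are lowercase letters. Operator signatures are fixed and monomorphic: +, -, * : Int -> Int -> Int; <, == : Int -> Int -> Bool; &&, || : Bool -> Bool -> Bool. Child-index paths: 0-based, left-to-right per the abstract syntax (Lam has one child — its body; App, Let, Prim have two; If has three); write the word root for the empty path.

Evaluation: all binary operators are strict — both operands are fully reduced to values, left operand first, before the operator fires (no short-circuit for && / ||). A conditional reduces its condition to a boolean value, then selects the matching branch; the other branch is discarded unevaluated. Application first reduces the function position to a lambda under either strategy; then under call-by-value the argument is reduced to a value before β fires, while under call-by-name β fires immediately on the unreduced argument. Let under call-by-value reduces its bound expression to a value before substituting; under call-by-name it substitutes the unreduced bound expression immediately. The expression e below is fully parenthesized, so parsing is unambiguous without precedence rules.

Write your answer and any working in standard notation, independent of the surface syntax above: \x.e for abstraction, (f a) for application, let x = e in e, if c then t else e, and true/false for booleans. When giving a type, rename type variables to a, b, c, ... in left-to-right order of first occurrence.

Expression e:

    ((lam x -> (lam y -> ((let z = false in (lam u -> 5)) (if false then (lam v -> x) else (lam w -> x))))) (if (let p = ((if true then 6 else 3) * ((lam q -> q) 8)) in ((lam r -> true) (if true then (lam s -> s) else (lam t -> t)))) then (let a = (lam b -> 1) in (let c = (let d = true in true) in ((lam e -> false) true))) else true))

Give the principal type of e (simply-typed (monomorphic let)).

Answer: a -> Int

Trace:
let z : Bool
\u._ : c -> Int
  unify Bool ~ Bool
x : a
\v._ : d -> a
x : a
\w._ : e -> a
  unify d -> a ~ e -> a
  unify d ~ e
  unify a ~ a
  unify c -> Int ~ (e -> a) -> f
  unify c ~ e -> a
  unify Int ~ f
_ _ : Int
\y._ : b -> Int
\x._ : a -> b -> Int
  unify Bool ~ Bool
  unify Int ~ Int
  unify Int ~ Int
q : g
\q._ : g -> g
  unify g -> g ~ Int -> h
  unify g ~ Int
  unify Int ~ h
_ _ : Int
  unify Int ~ Int
let p : Int
\r._ : i -> Bool
  unify Bool ~ Bool
s : j
\s._ : j -> j
t : k
\t._ : k -> k
  unify j -> j ~ k -> k
  unify j ~ k
  unify k ~ k
  unify i -> Bool ~ (k -> k) -> l
  unify i ~ k -> k
  unify Bool ~ l
_ _ : Bool
  unify Bool ~ Bool
\b._ : m -> Int
let a : m -> Int
let d : Bool
let c : Bool
\e._ : n -> Bool
  unify n -> Bool ~ Bool -> o
  unify n ~ Bool
  unify Bool ~ o
_ _ : Bool
  unify Bool ~ Bool
  unify a -> b -> Int ~ Bool -> p
  unify a ~ Bool
  unify b -> Int ~ p
_ _ : b -> Int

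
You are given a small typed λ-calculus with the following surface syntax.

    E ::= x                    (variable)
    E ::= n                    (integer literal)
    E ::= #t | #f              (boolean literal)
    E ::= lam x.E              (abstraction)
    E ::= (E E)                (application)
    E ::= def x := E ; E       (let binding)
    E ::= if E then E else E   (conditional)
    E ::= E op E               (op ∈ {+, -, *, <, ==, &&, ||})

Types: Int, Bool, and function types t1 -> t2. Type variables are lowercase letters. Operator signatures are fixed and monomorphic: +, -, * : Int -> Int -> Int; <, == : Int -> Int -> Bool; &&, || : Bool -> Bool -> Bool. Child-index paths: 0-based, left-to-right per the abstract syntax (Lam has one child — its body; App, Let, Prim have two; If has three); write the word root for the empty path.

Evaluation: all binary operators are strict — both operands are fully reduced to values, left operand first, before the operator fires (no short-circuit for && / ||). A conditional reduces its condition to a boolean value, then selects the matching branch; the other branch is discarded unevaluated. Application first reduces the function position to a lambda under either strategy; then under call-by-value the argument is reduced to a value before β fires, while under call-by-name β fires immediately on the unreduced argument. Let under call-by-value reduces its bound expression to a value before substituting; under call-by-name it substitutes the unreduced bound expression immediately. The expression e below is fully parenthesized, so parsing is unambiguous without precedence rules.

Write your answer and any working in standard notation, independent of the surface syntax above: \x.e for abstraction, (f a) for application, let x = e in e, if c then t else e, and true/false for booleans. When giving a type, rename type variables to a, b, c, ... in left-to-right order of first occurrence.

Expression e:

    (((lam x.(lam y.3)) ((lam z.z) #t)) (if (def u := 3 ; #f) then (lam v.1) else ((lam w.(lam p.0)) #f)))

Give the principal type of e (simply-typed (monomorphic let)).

Answer: Int

Derivation:
\y._ : b -> Int
\x._ : a -> b -> Int
z : c
\z._ : c -> c
  unify c -> c ~ Bool -> d
  unify c ~ Bool
  unify Bool ~ d
_ _ : Bool
  unify a -> b -> Int ~ Bool -> e
  unify a ~ Bool
  unify b -> Int ~ e
_ _ : b -> Int
let u : Int
  unify Bool ~ Bool
\v._ : f -> Int
\p._ : h -> Int
\w._ : g -> h -> Int
  unify g -> h -> Int ~ Bool -> i
  unify g ~ Bool
  unify h -> Int ~ i
_ _ : h -> Int
  unify f -> Int ~ h -> Int
  unify f ~ h
  unify Int ~ Int
  unify b -> Int ~ (h -> Int) -> j
  unify b ~ h -> Int
  unify Int ~ j
_ _ : Int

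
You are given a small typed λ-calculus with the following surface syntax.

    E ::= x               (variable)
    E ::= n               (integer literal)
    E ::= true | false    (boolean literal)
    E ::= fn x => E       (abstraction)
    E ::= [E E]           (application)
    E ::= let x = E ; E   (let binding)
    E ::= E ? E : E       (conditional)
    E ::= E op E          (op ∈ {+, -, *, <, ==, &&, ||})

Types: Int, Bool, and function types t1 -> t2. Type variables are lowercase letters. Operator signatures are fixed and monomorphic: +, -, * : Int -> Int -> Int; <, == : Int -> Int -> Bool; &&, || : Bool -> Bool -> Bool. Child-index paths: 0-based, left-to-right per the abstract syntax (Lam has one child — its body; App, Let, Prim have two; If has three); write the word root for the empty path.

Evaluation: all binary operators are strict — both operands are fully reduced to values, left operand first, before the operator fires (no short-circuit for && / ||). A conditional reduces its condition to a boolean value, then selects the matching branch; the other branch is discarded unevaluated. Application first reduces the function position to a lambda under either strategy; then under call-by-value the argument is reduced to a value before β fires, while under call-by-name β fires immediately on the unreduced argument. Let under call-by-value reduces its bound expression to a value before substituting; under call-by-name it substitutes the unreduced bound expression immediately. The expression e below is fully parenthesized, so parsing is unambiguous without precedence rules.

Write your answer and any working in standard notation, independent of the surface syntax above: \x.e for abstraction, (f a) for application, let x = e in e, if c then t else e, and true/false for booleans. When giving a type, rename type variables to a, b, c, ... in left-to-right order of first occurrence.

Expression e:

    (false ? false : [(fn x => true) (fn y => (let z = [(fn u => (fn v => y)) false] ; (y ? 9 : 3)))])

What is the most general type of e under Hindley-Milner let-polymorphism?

Trace:
  unify Bool ~ Bool
\x._ : a -> Bool
y : b
\v._ : d -> b
\u._ : c -> d -> b
  unify c -> d -> b ~ Bool -> e
  unify c ~ Bool
  unify d -> b ~ e
_ _ : d -> b
let z : forall. d -> b
y : b
  unify b ~ Bool
  unify Int ~ Int
\y._ : Bool -> Int
  unify a -> Bool ~ (Bool -> Int) -> f
  unify a ~ Bool -> Int
  unify Bool ~ f
_ _ : Bool
  unify Bool ~ Bool

Answer: Bool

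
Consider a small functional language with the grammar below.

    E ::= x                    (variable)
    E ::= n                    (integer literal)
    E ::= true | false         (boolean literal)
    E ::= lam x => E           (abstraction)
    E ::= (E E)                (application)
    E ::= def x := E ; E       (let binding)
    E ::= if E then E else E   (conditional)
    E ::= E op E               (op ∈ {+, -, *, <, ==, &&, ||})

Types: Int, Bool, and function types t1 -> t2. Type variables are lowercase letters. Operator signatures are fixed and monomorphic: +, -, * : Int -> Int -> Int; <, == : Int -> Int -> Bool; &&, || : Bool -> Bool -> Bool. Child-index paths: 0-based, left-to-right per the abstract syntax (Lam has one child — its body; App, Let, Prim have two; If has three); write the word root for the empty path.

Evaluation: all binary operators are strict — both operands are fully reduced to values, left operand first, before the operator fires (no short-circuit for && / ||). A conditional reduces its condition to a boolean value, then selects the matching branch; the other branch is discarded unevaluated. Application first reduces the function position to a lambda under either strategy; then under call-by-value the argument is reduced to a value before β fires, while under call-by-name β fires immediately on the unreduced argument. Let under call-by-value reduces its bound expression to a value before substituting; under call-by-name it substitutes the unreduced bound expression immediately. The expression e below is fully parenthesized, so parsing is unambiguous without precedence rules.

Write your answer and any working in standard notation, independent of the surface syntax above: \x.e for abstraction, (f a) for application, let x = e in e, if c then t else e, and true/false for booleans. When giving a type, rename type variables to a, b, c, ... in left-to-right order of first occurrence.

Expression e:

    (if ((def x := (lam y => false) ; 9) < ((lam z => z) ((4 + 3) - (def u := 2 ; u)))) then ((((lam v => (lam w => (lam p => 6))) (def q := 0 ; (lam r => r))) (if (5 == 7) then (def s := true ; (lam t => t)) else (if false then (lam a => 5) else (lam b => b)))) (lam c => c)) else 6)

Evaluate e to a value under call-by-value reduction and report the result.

Derivation:
step 0: (if ((let x = (\y.false) in 9) < ((\z.z) ((4 + 3) - (let u = 2 in u)))) then ((((\v.(\w.(\p.6))) (let q = 0 in (\r.r))) (if (5 == 7) then (let s = true in (\t.t)) else (if false then (\a.5) else (\b.b)))) (\c.c)) else 6)
step 1: [let@0.0] (if (9 < ((\z.z) ((4 + 3) - (let u = 2 in u)))) then ((((\v.(\w.(\p.6))) (let q = 0 in (\r.r))) (if (5 == 7) then (let s = true in (\t.t)) else (if false then (\a.5) else (\b.b)))) (\c.c)) else 6)
step 2: [delta@0.1.1.0] (if (9 < ((\z.z) (7 - (let u = 2 in u)))) then ((((\v.(\w.(\p.6))) (let q = 0 in (\r.r))) (if (5 == 7) then (let s = true in (\t.t)) else (if false then (\a.5) else (\b.b)))) (\c.c)) else 6)
step 3: [let@0.1.1.1] (if (9 < ((\z.z) (7 - 2))) then ((((\v.(\w.(\p.6))) (let q = 0 in (\r.r))) (if (5 == 7) then (let s = true in (\t.t)) else (if false then (\a.5) else (\b.b)))) (\c.c)) else 6)
step 4: [delta@0.1.1] (if (9 < ((\z.z) 5)) then ((((\v.(\w.(\p.6))) (let q = 0 in (\r.r))) (if (5 == 7) then (let s = true in (\t.t)) else (if false then (\a.5) else (\b.b)))) (\c.c)) else 6)
step 5: [beta@0.1] (if (9 < 5) then ((((\v.(\w.(\p.6))) (let q = 0 in (\r.r))) (if (5 == 7) then (let s = true in (\t.t)) else (if false then (\a.5) else (\b.b)))) (\c.c)) else 6)
step 6: [delta@0] (if false then ((((\v.(\w.(\p.6))) (let q = 0 in (\r.r))) (if (5 == 7) then (let s = true in (\t.t)) else (if false then (\a.5) else (\b.b)))) (\c.c)) else 6)
step 7: [if@root] 6

Answer: 6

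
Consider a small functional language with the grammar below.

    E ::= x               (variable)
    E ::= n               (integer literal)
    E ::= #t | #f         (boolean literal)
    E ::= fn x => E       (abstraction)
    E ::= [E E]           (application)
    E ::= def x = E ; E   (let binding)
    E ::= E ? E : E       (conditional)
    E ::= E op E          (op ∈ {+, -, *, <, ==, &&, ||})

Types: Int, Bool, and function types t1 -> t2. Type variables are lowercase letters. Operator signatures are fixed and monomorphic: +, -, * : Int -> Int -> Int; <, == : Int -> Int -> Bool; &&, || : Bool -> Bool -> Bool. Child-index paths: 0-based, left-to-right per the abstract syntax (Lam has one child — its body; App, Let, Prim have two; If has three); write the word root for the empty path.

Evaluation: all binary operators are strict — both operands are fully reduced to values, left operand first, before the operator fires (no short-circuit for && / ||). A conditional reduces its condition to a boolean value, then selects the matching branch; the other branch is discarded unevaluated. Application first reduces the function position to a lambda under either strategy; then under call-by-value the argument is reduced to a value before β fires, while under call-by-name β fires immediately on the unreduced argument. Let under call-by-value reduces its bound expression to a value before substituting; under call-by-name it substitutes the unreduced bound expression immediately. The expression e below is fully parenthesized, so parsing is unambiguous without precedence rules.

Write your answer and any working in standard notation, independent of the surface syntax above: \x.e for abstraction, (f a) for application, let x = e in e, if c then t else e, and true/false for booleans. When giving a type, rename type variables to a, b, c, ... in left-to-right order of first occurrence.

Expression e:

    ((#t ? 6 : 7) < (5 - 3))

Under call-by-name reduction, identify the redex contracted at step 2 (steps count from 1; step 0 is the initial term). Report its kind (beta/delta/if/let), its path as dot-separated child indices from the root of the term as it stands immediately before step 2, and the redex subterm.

Answer: delta at 1 : (5 - 3)

Working:
step 0: ((if true then 6 else 7) < (5 - 3))
step 1: [if@0] (6 < (5 - 3))
step 2: [delta@1] (6 < 2)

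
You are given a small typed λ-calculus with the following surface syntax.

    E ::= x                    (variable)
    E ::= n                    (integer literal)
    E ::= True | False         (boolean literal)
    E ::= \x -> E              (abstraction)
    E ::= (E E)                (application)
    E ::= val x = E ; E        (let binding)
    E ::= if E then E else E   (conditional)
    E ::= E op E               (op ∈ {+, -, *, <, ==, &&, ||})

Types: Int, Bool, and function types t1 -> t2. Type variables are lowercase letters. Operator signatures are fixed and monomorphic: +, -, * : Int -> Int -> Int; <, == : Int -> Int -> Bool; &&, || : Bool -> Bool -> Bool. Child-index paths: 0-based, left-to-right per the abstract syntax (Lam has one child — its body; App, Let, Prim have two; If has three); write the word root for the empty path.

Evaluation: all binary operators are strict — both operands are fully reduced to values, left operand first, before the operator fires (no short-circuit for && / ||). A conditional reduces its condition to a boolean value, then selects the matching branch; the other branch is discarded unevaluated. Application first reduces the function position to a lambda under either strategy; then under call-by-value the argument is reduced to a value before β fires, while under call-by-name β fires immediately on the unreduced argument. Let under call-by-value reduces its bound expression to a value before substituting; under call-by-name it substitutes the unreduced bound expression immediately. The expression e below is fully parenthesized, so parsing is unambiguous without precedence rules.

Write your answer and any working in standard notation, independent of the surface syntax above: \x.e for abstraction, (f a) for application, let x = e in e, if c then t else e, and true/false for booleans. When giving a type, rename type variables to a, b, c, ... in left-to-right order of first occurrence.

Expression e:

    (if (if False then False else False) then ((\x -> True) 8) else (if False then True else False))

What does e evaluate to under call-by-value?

Answer: false

Working:
step 0: (if (if false then false else false) then ((\x.true) 8) else (if false then true else false))
step 1: [if@0] (if false then ((\x.true) 8) else (if false then true else false))
step 2: [if@root] (if false then true else false)
step 3: [if@root] false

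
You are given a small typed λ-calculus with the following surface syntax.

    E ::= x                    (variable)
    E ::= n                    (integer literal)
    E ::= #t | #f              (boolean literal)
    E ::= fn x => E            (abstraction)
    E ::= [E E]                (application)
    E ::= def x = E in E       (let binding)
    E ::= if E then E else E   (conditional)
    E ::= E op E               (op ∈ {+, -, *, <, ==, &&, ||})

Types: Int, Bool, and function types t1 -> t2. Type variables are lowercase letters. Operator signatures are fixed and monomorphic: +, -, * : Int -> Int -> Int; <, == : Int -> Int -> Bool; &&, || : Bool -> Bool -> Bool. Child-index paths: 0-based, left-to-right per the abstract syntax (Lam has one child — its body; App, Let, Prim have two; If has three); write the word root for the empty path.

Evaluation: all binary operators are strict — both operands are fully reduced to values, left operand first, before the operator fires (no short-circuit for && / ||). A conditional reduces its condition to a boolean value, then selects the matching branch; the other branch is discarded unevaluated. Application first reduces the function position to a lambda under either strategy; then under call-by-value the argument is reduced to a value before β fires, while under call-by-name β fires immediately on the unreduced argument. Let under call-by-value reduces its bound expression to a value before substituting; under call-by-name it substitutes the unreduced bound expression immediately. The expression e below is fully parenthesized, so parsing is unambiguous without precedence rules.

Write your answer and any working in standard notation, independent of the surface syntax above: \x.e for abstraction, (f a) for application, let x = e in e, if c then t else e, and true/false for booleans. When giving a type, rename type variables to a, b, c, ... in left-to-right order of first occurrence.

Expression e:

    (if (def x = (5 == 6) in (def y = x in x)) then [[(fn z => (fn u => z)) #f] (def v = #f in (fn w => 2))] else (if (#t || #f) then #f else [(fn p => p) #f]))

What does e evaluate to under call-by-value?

Answer: false

Derivation:
step 0: (if (let x = (5 == 6) in (let y = x in x)) then (((\z.(\u.z)) false) (let v = false in (\w.2))) else (if (true || false) then false else ((\p.p) false)))
step 1: [delta@0.0] (if (let x = false in (let y = x in x)) then (((\z.(\u.z)) false) (let v = false in (\w.2))) else (if (true || false) then false else ((\p.p) false)))
step 2: [let@0] (if (let y = false in false) then (((\z.(\u.z)) false) (let v = false in (\w.2))) else (if (true || false) then false else ((\p.p) false)))
step 3: [let@0] (if false then (((\z.(\u.z)) false) (let v = false in (\w.2))) else (if (true || false) then false else ((\p.p) false)))
step 4: [if@root] (if (true || false) then false else ((\p.p) false))
step 5: [delta@0] (if true then false else ((\p.p) false))
step 6: [if@root] false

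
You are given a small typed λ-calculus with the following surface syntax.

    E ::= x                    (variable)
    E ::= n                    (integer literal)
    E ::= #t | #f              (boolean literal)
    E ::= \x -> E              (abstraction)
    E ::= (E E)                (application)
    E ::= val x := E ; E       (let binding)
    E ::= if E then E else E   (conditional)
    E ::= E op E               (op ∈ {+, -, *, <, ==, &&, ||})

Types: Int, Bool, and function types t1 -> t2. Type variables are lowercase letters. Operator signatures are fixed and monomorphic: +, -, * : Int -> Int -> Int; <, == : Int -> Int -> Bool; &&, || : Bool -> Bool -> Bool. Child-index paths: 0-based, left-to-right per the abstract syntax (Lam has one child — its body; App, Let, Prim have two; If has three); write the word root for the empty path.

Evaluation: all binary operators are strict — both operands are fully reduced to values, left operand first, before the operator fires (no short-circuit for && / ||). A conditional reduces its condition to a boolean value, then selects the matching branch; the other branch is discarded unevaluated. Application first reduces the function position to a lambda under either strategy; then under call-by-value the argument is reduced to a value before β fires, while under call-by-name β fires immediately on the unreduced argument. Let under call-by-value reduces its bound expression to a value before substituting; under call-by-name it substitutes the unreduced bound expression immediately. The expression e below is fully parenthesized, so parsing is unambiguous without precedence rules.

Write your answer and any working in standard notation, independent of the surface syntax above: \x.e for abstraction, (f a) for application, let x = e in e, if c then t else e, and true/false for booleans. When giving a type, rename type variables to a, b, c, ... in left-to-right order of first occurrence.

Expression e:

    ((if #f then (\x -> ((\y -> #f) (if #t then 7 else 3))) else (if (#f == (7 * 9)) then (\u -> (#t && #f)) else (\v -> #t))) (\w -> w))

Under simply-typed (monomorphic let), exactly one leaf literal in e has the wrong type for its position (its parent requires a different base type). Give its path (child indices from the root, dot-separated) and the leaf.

Trace:
  unify Bool ~ Bool
\y._ : b -> Bool
  unify Bool ~ Bool
  unify Int ~ Int
  unify b -> Bool ~ Int -> c
  unify b ~ Int
  unify Bool ~ c
_ _ : Bool
\x._ : a -> Bool
  unify Bool ~ Int
  FAIL: mismatch Bool ~ Int

Answer: 0.2.0.0 : false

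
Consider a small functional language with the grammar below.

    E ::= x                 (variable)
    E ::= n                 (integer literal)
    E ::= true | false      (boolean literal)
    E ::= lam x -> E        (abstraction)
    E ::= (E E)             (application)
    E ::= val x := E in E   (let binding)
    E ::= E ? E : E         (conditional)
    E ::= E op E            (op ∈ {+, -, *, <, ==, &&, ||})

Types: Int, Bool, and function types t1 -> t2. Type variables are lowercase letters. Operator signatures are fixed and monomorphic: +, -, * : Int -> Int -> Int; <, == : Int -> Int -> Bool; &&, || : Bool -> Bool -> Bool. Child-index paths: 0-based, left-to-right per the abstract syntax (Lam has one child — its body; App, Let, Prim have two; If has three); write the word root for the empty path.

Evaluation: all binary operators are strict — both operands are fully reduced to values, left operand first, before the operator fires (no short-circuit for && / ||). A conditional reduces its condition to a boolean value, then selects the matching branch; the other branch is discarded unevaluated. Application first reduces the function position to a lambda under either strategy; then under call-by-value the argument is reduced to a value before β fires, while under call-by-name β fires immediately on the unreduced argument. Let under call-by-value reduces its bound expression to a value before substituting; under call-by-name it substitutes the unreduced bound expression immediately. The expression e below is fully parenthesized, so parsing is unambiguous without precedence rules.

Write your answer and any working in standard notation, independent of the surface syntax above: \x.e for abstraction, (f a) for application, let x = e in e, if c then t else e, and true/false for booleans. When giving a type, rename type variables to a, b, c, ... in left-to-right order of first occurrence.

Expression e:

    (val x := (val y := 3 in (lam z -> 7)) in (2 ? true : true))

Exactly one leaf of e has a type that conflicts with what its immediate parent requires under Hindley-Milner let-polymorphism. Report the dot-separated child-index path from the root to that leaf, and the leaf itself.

Working:
let y : Int
\z._ : a -> Int
let x : forall. a -> Int
  unify Int ~ Bool
  FAIL: mismatch Int ~ Bool

Answer: 1.0 : 2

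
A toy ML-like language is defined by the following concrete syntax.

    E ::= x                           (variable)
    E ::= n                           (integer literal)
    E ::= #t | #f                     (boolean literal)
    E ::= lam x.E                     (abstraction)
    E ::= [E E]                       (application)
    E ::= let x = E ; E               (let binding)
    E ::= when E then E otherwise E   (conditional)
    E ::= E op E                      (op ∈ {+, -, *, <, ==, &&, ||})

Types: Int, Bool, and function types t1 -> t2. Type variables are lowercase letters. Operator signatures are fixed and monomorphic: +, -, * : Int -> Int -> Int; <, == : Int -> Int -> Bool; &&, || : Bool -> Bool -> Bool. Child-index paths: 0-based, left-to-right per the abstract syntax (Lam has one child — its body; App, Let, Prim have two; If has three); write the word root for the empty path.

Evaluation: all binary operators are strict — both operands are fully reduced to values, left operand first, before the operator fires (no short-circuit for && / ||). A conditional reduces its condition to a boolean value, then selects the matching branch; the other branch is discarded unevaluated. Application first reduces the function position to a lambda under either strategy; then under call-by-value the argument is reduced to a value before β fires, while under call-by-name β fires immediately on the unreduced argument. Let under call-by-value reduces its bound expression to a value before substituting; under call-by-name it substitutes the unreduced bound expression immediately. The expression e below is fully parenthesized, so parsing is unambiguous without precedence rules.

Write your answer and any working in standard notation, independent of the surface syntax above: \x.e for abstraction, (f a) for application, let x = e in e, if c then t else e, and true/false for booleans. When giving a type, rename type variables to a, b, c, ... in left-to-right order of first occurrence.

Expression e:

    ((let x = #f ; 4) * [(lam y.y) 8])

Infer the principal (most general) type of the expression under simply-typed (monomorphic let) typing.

Answer: Int

Working:
let x : Bool
  unify Int ~ Int
y : a
\y._ : a -> a
  unify a -> a ~ Int -> b
  unify a ~ Int
  unify Int ~ b
_ _ : Int
  unify Int ~ Int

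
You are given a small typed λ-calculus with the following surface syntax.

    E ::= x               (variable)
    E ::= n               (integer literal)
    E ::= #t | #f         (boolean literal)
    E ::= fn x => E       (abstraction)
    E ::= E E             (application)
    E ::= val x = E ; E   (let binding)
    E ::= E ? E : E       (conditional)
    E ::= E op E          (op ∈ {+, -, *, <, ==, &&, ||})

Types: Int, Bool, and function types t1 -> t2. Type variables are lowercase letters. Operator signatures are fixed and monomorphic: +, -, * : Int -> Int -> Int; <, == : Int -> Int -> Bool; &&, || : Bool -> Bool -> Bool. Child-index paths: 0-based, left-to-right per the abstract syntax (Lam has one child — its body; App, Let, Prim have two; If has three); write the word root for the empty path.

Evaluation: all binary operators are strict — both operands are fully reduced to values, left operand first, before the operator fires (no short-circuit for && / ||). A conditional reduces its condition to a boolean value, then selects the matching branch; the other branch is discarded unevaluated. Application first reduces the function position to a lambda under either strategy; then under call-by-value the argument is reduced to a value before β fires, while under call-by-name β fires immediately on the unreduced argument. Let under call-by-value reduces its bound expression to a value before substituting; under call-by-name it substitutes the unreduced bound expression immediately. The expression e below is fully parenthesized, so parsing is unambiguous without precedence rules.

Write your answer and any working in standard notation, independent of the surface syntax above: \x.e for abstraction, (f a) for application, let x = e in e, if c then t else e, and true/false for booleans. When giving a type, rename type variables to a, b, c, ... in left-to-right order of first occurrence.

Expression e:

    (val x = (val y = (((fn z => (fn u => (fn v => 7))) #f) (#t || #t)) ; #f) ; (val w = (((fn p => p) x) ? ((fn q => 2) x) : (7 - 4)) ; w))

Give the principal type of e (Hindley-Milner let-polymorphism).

Trace:
\v._ : c -> Int
\u._ : b -> c -> Int
\z._ : a -> b -> c -> Int
  unify a -> b -> c -> Int ~ Bool -> d
  unify a ~ Bool
  unify b -> c -> Int ~ d
_ _ : b -> c -> Int
  unify Bool ~ Bool
  unify Bool ~ Bool
  unify b -> c -> Int ~ Bool -> e
  unify b ~ Bool
  unify c -> Int ~ e
_ _ : c -> Int
let y : forall. c -> Int
let x : Bool
p : f
\p._ : f -> f
x : Bool
  unify f -> f ~ Bool -> g
  unify f ~ Bool
  unify Bool ~ g
_ _ : Bool
  unify Bool ~ Bool
\q._ : h -> Int
x : Bool
  unify h -> Int ~ Bool -> i
  unify h ~ Bool
  unify Int ~ i
_ _ : Int
  unify Int ~ Int
  unify Int ~ Int
  unify Int ~ Int
let w : Int
w : Int

Answer: Int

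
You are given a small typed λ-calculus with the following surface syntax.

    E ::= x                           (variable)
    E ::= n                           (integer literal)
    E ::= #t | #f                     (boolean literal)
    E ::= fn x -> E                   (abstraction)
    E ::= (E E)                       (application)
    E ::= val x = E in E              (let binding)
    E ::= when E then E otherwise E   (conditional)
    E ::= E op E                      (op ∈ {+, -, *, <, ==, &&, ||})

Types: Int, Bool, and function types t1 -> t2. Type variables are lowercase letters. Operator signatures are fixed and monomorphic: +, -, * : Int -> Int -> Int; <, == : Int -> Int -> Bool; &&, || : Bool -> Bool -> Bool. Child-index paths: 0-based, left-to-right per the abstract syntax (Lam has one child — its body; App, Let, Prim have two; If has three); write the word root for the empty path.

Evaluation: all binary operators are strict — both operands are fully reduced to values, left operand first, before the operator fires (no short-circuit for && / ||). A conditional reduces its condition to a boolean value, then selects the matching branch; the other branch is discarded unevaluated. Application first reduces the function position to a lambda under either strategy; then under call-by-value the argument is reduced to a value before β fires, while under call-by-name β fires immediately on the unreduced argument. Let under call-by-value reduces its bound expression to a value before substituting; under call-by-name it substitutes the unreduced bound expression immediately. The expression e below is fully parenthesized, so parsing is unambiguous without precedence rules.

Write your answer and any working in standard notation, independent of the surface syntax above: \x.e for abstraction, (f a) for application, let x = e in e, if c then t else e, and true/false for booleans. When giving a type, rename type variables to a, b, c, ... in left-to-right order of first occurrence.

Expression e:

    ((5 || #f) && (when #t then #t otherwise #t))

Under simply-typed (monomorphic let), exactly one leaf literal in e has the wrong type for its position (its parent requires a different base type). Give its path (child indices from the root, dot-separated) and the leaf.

Working:
  unify Int ~ Bool
  FAIL: mismatch Int ~ Bool

Answer: 0.0 : 5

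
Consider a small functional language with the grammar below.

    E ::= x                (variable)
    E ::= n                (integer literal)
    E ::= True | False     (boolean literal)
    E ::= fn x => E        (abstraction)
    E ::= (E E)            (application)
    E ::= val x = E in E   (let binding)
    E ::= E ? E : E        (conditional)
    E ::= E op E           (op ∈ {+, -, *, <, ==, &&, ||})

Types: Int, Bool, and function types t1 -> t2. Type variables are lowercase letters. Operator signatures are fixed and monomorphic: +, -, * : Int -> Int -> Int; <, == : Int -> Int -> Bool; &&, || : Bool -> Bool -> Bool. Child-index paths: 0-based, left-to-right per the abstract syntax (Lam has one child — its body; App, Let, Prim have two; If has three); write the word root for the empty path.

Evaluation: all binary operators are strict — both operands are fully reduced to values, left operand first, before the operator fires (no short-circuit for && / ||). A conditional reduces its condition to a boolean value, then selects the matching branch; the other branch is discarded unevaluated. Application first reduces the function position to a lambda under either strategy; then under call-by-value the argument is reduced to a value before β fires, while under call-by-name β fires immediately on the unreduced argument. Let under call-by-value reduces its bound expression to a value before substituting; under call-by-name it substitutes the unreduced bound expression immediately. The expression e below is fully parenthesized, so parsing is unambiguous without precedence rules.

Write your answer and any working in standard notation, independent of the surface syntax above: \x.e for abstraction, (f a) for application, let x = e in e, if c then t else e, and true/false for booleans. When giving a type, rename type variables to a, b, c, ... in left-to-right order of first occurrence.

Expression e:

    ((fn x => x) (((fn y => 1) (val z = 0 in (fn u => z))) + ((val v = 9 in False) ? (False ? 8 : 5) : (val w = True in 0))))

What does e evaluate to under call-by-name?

Answer: 1

Working:
step 0: ((\x.x) (((\y.1) (let z = 0 in (\u.z))) + (if (let v = 9 in false) then (if false then 8 else 5) else (let w = true in 0))))
step 1: [beta@root] (((\y.1) (let z = 0 in (\u.z))) + (if (let v = 9 in false) then (if false then 8 else 5) else (let w = true in 0)))
step 2: [beta@0] (1 + (if (let v = 9 in false) then (if false then 8 else 5) else (let w = true in 0)))
step 3: [let@1.0] (1 + (if false then (if false then 8 else 5) else (let w = true in 0)))
step 4: [if@1] (1 + (let w = true in 0))
step 5: [let@1] (1 + 0)
step 6: [delta@root] 1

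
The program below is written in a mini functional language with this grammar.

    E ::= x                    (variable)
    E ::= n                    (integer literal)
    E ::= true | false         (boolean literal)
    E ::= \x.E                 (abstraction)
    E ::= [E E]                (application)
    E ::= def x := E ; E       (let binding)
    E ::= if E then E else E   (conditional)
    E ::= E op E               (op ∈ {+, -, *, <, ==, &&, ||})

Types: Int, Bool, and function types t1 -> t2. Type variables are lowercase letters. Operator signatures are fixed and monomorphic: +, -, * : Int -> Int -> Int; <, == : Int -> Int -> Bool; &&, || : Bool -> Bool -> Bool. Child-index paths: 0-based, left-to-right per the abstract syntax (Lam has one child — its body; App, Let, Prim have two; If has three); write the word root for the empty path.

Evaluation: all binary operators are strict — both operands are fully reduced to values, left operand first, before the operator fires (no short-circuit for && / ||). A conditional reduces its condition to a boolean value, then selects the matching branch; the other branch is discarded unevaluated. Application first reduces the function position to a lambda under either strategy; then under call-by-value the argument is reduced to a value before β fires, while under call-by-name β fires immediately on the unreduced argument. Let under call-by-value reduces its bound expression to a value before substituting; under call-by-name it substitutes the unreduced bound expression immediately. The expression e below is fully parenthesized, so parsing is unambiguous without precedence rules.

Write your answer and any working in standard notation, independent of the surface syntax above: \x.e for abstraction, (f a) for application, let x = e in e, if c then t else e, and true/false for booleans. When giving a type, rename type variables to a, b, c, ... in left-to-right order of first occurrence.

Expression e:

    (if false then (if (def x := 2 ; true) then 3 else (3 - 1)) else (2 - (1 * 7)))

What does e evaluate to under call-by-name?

Derivation:
step 0: (if false then (if (let x = 2 in true) then 3 else (3 - 1)) else (2 - (1 * 7)))
step 1: [if@root] (2 - (1 * 7))
step 2: [delta@1] (2 - 7)
step 3: [delta@root] -5

Answer: -5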